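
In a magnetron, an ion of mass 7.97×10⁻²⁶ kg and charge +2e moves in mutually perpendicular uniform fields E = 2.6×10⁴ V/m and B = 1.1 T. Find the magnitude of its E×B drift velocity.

v_d ≈ 2.4×10⁴ m/s

The E×B drift speed is v_d = E/B.
v_d = 2.6×10⁴/1.1 = 2.4×10⁴ m/s.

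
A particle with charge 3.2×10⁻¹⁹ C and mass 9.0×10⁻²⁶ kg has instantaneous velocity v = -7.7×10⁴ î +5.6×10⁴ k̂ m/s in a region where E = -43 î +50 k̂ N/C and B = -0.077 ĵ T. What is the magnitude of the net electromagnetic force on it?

|F| ≈ 2.35×10⁻¹⁵ N

v×B = (4310, 0, 5930) N/C.
E + v×B = (4270, 0, 5980) N/C.
F = q(E + v×B) = (3.2×10⁻¹⁹ C)·(4270, 0, 5980) = (1.37×10⁻¹⁵, 0, 1.91×10⁻¹⁵) N.
|F| = 2.35×10⁻¹⁵ N.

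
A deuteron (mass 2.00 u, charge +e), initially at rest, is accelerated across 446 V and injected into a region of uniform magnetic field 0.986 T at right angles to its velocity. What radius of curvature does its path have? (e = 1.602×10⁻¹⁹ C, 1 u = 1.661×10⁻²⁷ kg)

Acceleration: |q|V = ½mv² ⇒ v = √(2|q|V/m) = √(2·1.602×10⁻¹⁹·446/3.322×10⁻²⁷) ≈ 2.074×10⁵ m/s.
In the field: r = mv/(|q|B) = (3.322×10⁻²⁷)(2.074×10⁵)/((1.602×10⁻¹⁹)(0.986)) ≈ 4.36×10⁻³ m.

r ≈ 4.36×10⁻³ m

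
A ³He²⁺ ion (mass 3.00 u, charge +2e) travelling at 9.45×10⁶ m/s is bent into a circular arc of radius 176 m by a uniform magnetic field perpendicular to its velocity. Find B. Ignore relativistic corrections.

B ≈ 8.35×10⁻⁴ T

From |q|vB = mv²/r, B = mv/(|q|r).
B = (4.983×10⁻²⁷)(9.45×10⁶)/((3.204×10⁻¹⁹)(176)) ≈ 8.35×10⁻⁴ T.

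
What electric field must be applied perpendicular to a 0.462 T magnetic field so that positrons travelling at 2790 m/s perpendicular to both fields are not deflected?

For straight-line motion qE = qvB, so E = vB.
E = 2790 × 0.462 = 1290 V/m.

E = 1290 V/m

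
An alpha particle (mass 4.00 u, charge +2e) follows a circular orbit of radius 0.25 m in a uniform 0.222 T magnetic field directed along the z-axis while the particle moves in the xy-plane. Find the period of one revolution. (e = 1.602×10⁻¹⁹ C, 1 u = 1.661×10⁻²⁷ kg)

T ≈ 5.87×10⁻⁷ s

The cyclotron period depends only on m, q, B: T = 2πm/(|q|B).
T = 2π(6.644×10⁻²⁷)/((3.204×10⁻¹⁹)(0.222)) ≈ 5.87×10⁻⁷ s.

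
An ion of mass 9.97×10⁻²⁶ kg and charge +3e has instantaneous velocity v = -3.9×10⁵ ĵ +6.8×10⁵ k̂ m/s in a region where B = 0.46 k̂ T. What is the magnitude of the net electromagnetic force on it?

|F| ≈ 8.62×10⁻¹⁴ N

v×B = (-1.79×10⁵, 0, 0) N/C.
F = q v×B = (4.806×10⁻¹⁹ C)·(-1.79×10⁵, 0, 0) = (-8.62×10⁻¹⁴, 0, 0) N.
|F| = 8.62×10⁻¹⁴ N.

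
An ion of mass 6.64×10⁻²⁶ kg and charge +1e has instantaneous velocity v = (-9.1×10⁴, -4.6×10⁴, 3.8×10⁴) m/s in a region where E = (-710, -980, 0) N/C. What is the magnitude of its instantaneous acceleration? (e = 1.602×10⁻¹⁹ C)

|a| ≈ 2.92×10⁹ m/s²

Only an electric field acts, so F = qE = (1.602×10⁻¹⁹ C)·(-710, -980, 0) = (-1.14×10⁻¹⁶, -1.57×10⁻¹⁶, 0) N.
|a| = |F|/m = 1.939×10⁻¹⁶/6.64×10⁻²⁶ ≈ 2.92×10⁹ m/s².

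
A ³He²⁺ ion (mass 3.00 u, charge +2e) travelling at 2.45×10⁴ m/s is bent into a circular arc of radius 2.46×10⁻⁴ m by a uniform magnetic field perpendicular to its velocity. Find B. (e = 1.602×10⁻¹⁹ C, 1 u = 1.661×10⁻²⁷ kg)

B ≈ 1.55 T

From |q|vB = mv²/r, B = mv/(|q|r).
B = (4.983×10⁻²⁷)(2.45×10⁴)/((3.204×10⁻¹⁹)(2.46×10⁻⁴)) ≈ 1.55 T.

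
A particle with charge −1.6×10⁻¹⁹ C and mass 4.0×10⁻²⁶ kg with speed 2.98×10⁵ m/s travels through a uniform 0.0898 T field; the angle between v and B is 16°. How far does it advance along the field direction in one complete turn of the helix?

p ≈ 5.01 m

v∥ = v cosθ = 2.98×10⁵·cos16° ≈ 2.865×10⁵ m/s.
T = 2πm/(|q|B) = 2π(4.0×10⁻²⁶)/((1.6×10⁻¹⁹)(0.0898)) ≈ 1.749×10⁻⁵ s.
pitch = v∥ T = (2.865×10⁵)(1.749×10⁻⁵) ≈ 5.01 m.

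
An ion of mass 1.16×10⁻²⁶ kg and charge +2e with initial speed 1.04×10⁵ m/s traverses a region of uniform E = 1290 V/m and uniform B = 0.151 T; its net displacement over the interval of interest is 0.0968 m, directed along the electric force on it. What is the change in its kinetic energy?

The magnetic force is always ⟂ v and does no work; only the electric force changes KE.
ΔKE = F_E · d = |q|E d = (3.204×10⁻¹⁹)(1290)(0.0968) ≈ 4.00×10⁻¹⁷ J.

ΔKE ≈ 4.00×10⁻¹⁷ J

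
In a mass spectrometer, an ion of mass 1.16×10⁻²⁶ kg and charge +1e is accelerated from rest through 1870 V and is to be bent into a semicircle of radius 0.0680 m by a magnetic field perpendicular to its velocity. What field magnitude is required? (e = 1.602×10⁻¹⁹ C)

v = √(2|q|V/m) = √(2·1.602×10⁻¹⁹·1870/1.16×10⁻²⁶) ≈ 2.273×10⁵ m/s.
B = mv/(|q|r) = (1.16×10⁻²⁶)(2.273×10⁵)/((1.602×10⁻¹⁹)(0.0680)) ≈ 0.242 T.

B ≈ 0.242 T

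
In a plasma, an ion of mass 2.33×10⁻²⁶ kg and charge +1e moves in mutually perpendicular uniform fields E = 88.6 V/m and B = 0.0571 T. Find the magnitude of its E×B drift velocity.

The steady drift has the magnetic force balancing the electric force, so v_d = E/B.
v_d = 88.6/0.0571 = 1550 m/s.

v_d ≈ 1550 m/s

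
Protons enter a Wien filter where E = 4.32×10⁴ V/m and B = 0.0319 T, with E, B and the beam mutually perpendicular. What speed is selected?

Straight-line motion ⇒ electric and magnetic forces cancel, so E = vB.
v = E/B = 4.32×10⁴/0.0319 = 1.35×10⁶ m/s.

v = 1.35×10⁶ m/s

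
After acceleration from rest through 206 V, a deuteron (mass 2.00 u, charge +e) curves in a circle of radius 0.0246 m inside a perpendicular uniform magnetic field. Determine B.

v = √(2|q|V/m) = √(2·1.602×10⁻¹⁹·206/3.322×10⁻²⁷) ≈ 1.410×10⁵ m/s.
B = mv/(|q|r) = (3.322×10⁻²⁷)(1.410×10⁵)/((1.602×10⁻¹⁹)(0.0246)) ≈ 0.119 T.

B ≈ 0.119 T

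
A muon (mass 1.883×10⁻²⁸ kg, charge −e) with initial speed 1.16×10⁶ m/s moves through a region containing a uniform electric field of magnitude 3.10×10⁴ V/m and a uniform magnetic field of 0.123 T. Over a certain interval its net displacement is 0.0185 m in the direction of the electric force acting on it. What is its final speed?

B does no work; ΔKE = |q|E d.
½mv_f² = ½mv₀² + |q|Ed = ½(1.883×10⁻²⁸)(1.16×10⁶)² + (1.602×10⁻¹⁹)(3.10×10⁴)(0.0185) ≈ 1.267×10⁻¹⁶ J + 9.187×10⁻¹⁷ J ≈ 2.186×10⁻¹⁶ J.
v_f = √(2·2.186×10⁻¹⁶/1.883×10⁻²⁸) ≈ 1.52×10⁶ m/s.

v_f ≈ 1.52×10⁶ m/s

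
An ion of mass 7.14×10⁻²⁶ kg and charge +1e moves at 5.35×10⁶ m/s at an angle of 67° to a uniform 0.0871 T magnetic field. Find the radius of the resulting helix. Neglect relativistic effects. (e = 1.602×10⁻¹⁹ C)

v⊥ = v sinθ = 5.35×10⁶·sin67° ≈ 4.925×10⁶ m/s.
r = m v⊥/(|q|B) = (7.14×10⁻²⁶)(4.925×10⁶)/((1.602×10⁻¹⁹)(0.0871)) ≈ 25.2 m.

r ≈ 25.2 m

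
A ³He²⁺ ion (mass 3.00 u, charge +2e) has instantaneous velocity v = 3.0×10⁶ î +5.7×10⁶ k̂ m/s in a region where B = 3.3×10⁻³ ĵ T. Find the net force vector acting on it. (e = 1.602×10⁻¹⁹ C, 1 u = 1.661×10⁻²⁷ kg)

v×B = (-1.88×10⁴, 0, 9900) N/C.
F = q v×B = (3.204×10⁻¹⁹ C)·(-1.88×10⁴, 0, 9900) = (-6.03×10⁻¹⁵, 0, 3.17×10⁻¹⁵) N.

F ≈ (-6.03×10⁻¹⁵, 0, 3.17×10⁻¹⁵) N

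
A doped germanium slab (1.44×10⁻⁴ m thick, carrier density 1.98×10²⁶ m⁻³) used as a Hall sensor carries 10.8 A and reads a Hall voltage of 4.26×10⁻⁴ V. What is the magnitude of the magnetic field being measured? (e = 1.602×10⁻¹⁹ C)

From V_H = IB/(n e t), B = V_H n e t / I.
B = (4.26×10⁻⁴)(1.98×10²⁶)(1.602×10⁻¹⁹)(1.44×10⁻⁴)/10.8 ≈ 0.180 T.

B ≈ 0.180 T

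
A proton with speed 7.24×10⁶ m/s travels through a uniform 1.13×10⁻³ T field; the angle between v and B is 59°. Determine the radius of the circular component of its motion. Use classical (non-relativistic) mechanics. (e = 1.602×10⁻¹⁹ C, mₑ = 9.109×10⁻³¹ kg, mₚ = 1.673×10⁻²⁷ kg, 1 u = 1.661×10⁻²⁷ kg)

v⊥ = v sinθ = 7.24×10⁶·sin59° ≈ 6.206×10⁶ m/s.
r = m v⊥/(|q|B) = (1.673×10⁻²⁷)(6.206×10⁶)/((1.602×10⁻¹⁹)(1.13×10⁻³)) ≈ 57.4 m.

r ≈ 57.4 m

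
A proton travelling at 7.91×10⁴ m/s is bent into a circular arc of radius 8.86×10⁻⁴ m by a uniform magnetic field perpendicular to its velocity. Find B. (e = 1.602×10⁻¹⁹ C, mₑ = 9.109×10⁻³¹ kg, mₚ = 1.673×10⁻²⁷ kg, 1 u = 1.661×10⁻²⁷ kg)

B ≈ 0.932 T

From |q|vB = mv²/r, B = mv/(|q|r).
B = (1.673×10⁻²⁷)(7.91×10⁴)/((1.602×10⁻¹⁹)(8.86×10⁻⁴)) ≈ 0.932 T.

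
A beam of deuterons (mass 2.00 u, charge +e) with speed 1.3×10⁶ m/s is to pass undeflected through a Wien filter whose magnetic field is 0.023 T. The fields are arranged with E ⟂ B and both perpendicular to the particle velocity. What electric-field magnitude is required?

E = 3.0×10⁴ V/m

For straight-line motion qE = qvB, so E = vB.
E = 1.3×10⁶ × 0.023 = 3.0×10⁴ V/m.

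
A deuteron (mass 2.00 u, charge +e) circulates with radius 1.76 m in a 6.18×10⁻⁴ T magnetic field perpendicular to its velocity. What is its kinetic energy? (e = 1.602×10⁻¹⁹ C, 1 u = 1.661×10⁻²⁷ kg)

v = |q|Br/m, then KE = ½mv² = (qBr)²/(2m).
v = (1.602×10⁻¹⁹)(6.18×10⁻⁴)(1.76)/3.322×10⁻²⁷ ≈ 5.245×10⁴ m/s.
KE = ½(3.322×10⁻²⁷)(5.245×10⁴)² ≈ 4.57×10⁻¹⁸ J.

KE ≈ 4.57×10⁻¹⁸ J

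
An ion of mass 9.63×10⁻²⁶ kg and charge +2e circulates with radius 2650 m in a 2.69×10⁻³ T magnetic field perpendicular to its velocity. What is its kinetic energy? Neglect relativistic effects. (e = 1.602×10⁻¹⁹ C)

v = |q|Br/m, then KE = ½mv² = (qBr)²/(2m).
v = (3.204×10⁻¹⁹)(2.69×10⁻³)(2650)/9.63×10⁻²⁶ ≈ 2.372×10⁷ m/s.
KE = ½(9.63×10⁻²⁶)(2.372×10⁷)² ≈ 2.71×10⁻¹¹ J = 1.69×10⁸ eV.

KE ≈ 1.69×10⁸ eV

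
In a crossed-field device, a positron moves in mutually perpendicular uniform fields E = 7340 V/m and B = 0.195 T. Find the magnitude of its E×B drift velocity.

The steady drift has the magnetic force balancing the electric force, so v_d = E/B.
v_d = 7340/0.195 = 3.76×10⁴ m/s.

v_d ≈ 3.76×10⁴ m/s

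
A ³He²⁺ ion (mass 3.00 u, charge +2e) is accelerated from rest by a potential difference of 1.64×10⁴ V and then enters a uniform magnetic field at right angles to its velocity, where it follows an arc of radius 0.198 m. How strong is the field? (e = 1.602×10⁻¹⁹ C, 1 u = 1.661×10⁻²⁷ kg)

B ≈ 0.114 T

v = √(2|q|V/m) = √(2·3.204×10⁻¹⁹·1.64×10⁴/4.983×10⁻²⁷) ≈ 1.452×10⁶ m/s.
B = mv/(|q|r) = (4.983×10⁻²⁷)(1.452×10⁶)/((3.204×10⁻¹⁹)(0.198)) ≈ 0.114 T.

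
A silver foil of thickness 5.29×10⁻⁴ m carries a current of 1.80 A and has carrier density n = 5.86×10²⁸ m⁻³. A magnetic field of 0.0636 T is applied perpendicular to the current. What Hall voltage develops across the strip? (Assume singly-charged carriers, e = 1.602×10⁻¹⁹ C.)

V_H = IB/(n e t).
V_H = (1.80)(0.0636)/((5.86×10²⁸)(1.602×10⁻¹⁹)(5.29×10⁻⁴)) ≈ 2.31×10⁻⁸ V.

V_H ≈ 2.31×10⁻⁸ V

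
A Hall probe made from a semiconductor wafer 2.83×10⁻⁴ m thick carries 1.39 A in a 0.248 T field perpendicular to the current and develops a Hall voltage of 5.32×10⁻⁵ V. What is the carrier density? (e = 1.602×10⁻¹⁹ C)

From V_H = IB/(n e t), n = IB/(V_H e t).
n = (1.39)(0.248)/((5.32×10⁻⁵)(1.602×10⁻¹⁹)(2.83×10⁻⁴)) ≈ 1.43×10²⁶ m⁻³.

n ≈ 1.43×10²⁶ m⁻³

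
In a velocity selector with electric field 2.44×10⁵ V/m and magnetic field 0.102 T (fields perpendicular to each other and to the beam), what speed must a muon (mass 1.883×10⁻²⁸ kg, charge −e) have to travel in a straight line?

v = 2.39×10⁶ m/s

Zero net Lorentz force requires |qE| = |q v×B|, i.e. E = vB.
v = E/B = 2.44×10⁵/0.102 = 2.39×10⁶ m/s.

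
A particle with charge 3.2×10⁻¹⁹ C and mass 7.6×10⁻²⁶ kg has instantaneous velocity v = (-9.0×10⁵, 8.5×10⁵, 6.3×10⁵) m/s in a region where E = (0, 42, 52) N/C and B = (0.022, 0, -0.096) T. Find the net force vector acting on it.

v×B = (-8.16×10⁴, -7.25×10⁴, -1.87×10⁴) N/C.
E + v×B = (-8.16×10⁴, -7.25×10⁴, -1.86×10⁴) N/C.
F = q(E + v×B) = (3.2×10⁻¹⁹ C)·(-8.16×10⁴, -7.25×10⁴, -1.86×10⁴) = (-2.61×10⁻¹⁴, -2.32×10⁻¹⁴, -5.97×10⁻¹⁵) N.

F ≈ (-2.61×10⁻¹⁴, -2.32×10⁻¹⁴, -5.97×10⁻¹⁵) N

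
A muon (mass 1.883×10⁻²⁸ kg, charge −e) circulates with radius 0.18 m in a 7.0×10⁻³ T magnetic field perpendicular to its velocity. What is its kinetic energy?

v = |q|Br/m, then KE = ½mv² = (qBr)²/(2m).
v = (1.602×10⁻¹⁹)(7.0×10⁻³)(0.18)/1.883×10⁻²⁸ ≈ 1.072×10⁶ m/s.
KE = ½(1.883×10⁻²⁸)(1.072×10⁶)² ≈ 1.1×10⁻¹⁶ J = 680 eV.

KE ≈ 680 eV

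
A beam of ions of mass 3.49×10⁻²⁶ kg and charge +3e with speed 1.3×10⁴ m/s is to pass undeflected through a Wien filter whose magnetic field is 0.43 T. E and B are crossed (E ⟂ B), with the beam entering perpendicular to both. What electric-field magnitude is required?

For straight-line motion qE = qvB, so E = vB.
E = 1.3×10⁴ × 0.43 = 5600 V/m.

E = 5600 V/m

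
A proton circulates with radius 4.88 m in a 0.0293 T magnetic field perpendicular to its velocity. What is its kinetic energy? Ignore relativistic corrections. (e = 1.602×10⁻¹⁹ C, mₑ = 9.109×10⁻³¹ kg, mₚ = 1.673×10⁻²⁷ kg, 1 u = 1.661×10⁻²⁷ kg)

KE ≈ 9.79×10⁵ eV

v = |q|Br/m, then KE = ½mv² = (qBr)²/(2m).
v = (1.602×10⁻¹⁹)(0.0293)(4.88)/1.673×10⁻²⁷ ≈ 1.369×10⁷ m/s.
KE = ½(1.673×10⁻²⁷)(1.369×10⁷)² ≈ 1.57×10⁻¹³ J = 9.79×10⁵ eV.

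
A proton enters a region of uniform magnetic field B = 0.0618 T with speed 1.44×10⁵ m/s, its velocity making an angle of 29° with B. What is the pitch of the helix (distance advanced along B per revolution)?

v∥ = v cosθ = 1.44×10⁵·cos29° ≈ 1.259×10⁵ m/s.
T = 2πm/(|q|B) = 2π(1.673×10⁻²⁷)/((1.602×10⁻¹⁹)(0.0618)) ≈ 1.062×10⁻⁶ s.
pitch = v∥ T = (1.259×10⁵)(1.062×10⁻⁶) ≈ 0.134 m.

p ≈ 0.134 m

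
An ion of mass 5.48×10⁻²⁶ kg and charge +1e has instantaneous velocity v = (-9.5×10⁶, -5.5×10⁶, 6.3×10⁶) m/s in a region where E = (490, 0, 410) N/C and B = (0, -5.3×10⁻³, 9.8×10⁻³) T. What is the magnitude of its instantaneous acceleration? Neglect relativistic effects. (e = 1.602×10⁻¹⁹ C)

|a| ≈ 3.15×10¹¹ m/s²

v×B = (-2.05×10⁴, 9.31×10⁴, 5.04×10⁴) N/C.
E + v×B = (-2.00×10⁴, 9.31×10⁴, 5.08×10⁴) N/C.
F = q(E + v×B) = (1.602×10⁻¹⁹ C)·(-2.00×10⁴, 9.31×10⁴, 5.08×10⁴) = (-3.21×10⁻¹⁵, 1.49×10⁻¹⁴, 8.13×10⁻¹⁵) N.
|a| = |F|/m = 1.729×10⁻¹⁴/5.48×10⁻²⁶ ≈ 3.15×10¹¹ m/s².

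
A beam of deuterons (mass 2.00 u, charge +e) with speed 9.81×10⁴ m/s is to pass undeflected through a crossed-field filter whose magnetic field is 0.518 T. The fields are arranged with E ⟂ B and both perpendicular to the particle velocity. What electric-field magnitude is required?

For straight-line motion qE = qvB, so E = vB.
E = 9.81×10⁴ × 0.518 = 5.08×10⁴ V/m.

E = 5.08×10⁴ V/m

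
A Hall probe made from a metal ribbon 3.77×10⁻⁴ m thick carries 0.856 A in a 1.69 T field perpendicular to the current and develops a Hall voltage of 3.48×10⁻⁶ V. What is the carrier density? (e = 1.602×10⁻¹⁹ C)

n ≈ 6.88×10²⁷ m⁻³

From V_H = IB/(n e t), n = IB/(V_H e t).
n = (0.856)(1.69)/((3.48×10⁻⁶)(1.602×10⁻¹⁹)(3.77×10⁻⁴)) ≈ 6.88×10²⁷ m⁻³.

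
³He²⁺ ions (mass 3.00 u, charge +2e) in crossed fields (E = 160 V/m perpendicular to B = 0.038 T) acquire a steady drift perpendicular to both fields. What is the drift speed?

v_d ≈ 4200 m/s

The steady drift has the magnetic force balancing the electric force, so v_d = E/B.
v_d = 160/0.038 = 4200 m/s.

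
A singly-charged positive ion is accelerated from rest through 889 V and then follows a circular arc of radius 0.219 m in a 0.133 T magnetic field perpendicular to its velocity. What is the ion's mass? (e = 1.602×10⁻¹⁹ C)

m ≈ 7.64×10⁻²⁶ kg

Combine |q|V = ½mv² and r = mv/(|q|B): eliminate v to get m = qB²r²/(2V).
m = (1.602×10⁻¹⁹)(0.133)²(0.219)²/(2·889) ≈ 7.64×10⁻²⁶ kg.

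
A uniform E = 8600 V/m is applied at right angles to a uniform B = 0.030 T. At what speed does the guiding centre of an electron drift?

v_d ≈ 2.9×10⁵ m/s

The steady drift has the magnetic force balancing the electric force, so v_d = E/B.
v_d = 8600/0.030 = 2.9×10⁵ m/s.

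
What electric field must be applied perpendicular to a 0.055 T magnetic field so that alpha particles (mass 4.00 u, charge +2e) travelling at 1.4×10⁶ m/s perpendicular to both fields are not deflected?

E = 7.7×10⁴ V/m

For straight-line motion qE = qvB, so E = vB.
E = 1.4×10⁶ × 0.055 = 7.7×10⁴ V/m.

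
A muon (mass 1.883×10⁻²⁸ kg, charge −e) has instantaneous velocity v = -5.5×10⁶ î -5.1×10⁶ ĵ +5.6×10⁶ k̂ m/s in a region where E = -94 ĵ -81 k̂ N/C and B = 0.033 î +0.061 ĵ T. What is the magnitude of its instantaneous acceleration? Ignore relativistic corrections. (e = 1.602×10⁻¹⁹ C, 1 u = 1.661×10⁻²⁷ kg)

|a| ≈ 3.60×10¹⁴ m/s²

v×B = (-3.42×10⁵, 1.85×10⁵, -1.67×10⁵) N/C.
E + v×B = (-3.42×10⁵, 1.85×10⁵, -1.67×10⁵) N/C.
F = q(E + v×B) = (−1.602×10⁻¹⁹ C)·(-3.42×10⁵, 1.85×10⁵, -1.67×10⁵) = (5.47×10⁻¹⁴, -2.96×10⁻¹⁴, 2.68×10⁻¹⁴) N.
|a| = |F|/m = 6.774×10⁻¹⁴/1.883×10⁻²⁸ ≈ 3.60×10¹⁴ m/s².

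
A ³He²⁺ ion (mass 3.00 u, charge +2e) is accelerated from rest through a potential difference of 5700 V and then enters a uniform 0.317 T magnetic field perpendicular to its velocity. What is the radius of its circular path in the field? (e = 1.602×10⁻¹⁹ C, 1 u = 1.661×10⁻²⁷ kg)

Acceleration: |q|V = ½mv² ⇒ v = √(2|q|V/m) = √(2·3.204×10⁻¹⁹·5700/4.983×10⁻²⁷) ≈ 8.562×10⁵ m/s.
In the field: r = mv/(|q|B) = (4.983×10⁻²⁷)(8.562×10⁵)/((3.204×10⁻¹⁹)(0.317)) ≈ 0.0420 m.

r ≈ 0.0420 m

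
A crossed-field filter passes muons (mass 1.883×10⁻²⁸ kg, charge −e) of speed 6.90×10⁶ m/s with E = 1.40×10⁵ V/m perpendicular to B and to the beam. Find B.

Balance of forces in the selector: qE = qvB ⇒ B = E/v.
B = 1.40×10⁵/6.90×10⁶ = 0.0203 T.

B = 0.0203 T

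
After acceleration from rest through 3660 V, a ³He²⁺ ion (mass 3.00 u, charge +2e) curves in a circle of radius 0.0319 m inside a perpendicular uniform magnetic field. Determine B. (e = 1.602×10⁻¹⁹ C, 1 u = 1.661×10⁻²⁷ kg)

B ≈ 0.334 T

v = √(2|q|V/m) = √(2·3.204×10⁻¹⁹·3660/4.983×10⁻²⁷) ≈ 6.861×10⁵ m/s.
B = mv/(|q|r) = (4.983×10⁻²⁷)(6.861×10⁵)/((3.204×10⁻¹⁹)(0.0319)) ≈ 0.334 T.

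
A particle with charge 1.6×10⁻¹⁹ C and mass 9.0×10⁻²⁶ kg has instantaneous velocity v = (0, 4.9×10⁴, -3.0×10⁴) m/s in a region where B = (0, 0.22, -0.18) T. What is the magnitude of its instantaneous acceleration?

v×B = (-2220, 0, 0) N/C.
F = q v×B = (1.6×10⁻¹⁹ C)·(-2220, 0, 0) = (-3.55×10⁻¹⁶, 0, 0) N.
|a| = |F|/m = 3.552×10⁻¹⁶/9.0×10⁻²⁶ ≈ 3.95×10⁹ m/s².

|a| ≈ 3.95×10⁹ m/s²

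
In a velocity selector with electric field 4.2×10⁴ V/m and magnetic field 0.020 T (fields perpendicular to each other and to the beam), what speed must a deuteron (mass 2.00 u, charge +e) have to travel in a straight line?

v = 2.1×10⁶ m/s

Zero net Lorentz force requires |qE| = |q v×B|, i.e. E = vB.
v = E/B = 4.2×10⁴/0.020 = 2.1×10⁶ m/s.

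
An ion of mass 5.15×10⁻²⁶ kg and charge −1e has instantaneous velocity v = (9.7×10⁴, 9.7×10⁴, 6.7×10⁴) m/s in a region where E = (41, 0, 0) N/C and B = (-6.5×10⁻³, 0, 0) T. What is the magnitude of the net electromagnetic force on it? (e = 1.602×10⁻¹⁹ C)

|F| ≈ 1.23×10⁻¹⁶ N

v×B = (0, -436, 630) N/C.
E + v×B = (41.0, -436, 630) N/C.
F = q(E + v×B) = (−1.602×10⁻¹⁹ C)·(41.0, -436, 630) = (-6.57×10⁻¹⁸, 6.98×10⁻¹⁷, -1.01×10⁻¹⁶) N.
|F| = 1.23×10⁻¹⁶ N.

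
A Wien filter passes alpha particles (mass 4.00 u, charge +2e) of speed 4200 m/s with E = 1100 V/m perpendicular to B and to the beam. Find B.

B = 0.26 T

Balance of forces in the selector: qE = qvB ⇒ B = E/v.
B = 1100/4200 = 0.26 T.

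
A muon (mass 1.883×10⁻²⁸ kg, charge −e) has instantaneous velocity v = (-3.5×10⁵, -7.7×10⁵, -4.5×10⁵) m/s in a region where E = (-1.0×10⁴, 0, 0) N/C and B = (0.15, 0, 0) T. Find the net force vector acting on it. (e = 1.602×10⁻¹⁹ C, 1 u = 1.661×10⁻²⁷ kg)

F ≈ (1.60×10⁻¹⁵, 1.08×10⁻¹⁴, -1.85×10⁻¹⁴) N

v×B = (0, -6.75×10⁴, 1.16×10⁵) N/C.
E + v×B = (-1.00×10⁴, -6.75×10⁴, 1.16×10⁵) N/C.
F = q(E + v×B) = (−1.602×10⁻¹⁹ C)·(-1.00×10⁴, -6.75×10⁴, 1.16×10⁵) = (1.60×10⁻¹⁵, 1.08×10⁻¹⁴, -1.85×10⁻¹⁴) N.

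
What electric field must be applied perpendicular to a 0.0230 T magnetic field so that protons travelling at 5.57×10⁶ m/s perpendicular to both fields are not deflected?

For straight-line motion qE = qvB, so E = vB.
E = 5.57×10⁶ × 0.0230 = 1.28×10⁵ V/m.

E = 1.28×10⁵ V/m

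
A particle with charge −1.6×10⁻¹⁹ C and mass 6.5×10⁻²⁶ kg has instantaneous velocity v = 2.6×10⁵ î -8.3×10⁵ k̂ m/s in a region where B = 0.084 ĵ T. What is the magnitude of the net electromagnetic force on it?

v×B = (6.97×10⁴, 0, 2.18×10⁴) N/C.
F = q v×B = (−1.6×10⁻¹⁹ C)·(6.97×10⁴, 0, 2.18×10⁴) = (-1.12×10⁻¹⁴, 0, -3.49×10⁻¹⁵) N.
|F| = 1.17×10⁻¹⁴ N.

|F| ≈ 1.17×10⁻¹⁴ N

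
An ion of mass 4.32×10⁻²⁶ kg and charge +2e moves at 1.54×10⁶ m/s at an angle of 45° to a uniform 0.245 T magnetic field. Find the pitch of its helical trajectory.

v∥ = v cosθ = 1.54×10⁶·cos45° ≈ 1.089×10⁶ m/s.
T = 2πm/(|q|B) = 2π(4.32×10⁻²⁶)/((3.204×10⁻¹⁹)(0.245)) ≈ 3.458×10⁻⁶ s.
pitch = v∥ T = (1.089×10⁶)(3.458×10⁻⁶) ≈ 3.77 m.

p ≈ 3.77 m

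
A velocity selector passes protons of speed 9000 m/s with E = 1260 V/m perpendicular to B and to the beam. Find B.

B = 0.140 T

Balance of forces in the selector: qE = qvB ⇒ B = E/v.
B = 1260/9000 = 0.140 T.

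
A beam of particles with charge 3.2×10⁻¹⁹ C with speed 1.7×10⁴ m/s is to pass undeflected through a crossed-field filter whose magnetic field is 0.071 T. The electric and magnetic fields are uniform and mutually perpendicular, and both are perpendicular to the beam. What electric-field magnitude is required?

For straight-line motion qE = qvB, so E = vB.
E = 1.7×10⁴ × 0.071 = 1200 V/m.

E = 1200 V/m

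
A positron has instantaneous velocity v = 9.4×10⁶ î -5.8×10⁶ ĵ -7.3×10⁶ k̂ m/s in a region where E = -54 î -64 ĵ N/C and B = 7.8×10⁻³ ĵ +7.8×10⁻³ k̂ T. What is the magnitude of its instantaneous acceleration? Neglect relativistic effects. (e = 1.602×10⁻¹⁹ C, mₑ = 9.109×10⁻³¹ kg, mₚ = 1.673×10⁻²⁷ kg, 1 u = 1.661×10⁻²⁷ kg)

|a| ≈ 1.84×10¹⁶ m/s²

v×B = (1.17×10⁴, -7.33×10⁴, 7.33×10⁴) N/C.
E + v×B = (1.16×10⁴, -7.34×10⁴, 7.33×10⁴) N/C.
F = q(E + v×B) = (1.602×10⁻¹⁹ C)·(1.16×10⁴, -7.34×10⁴, 7.33×10⁴) = (1.87×10⁻¹⁵, -1.18×10⁻¹⁴, 1.17×10⁻¹⁴) N.
|a| = |F|/m = 1.672×10⁻¹⁴/9.109×10⁻³¹ ≈ 1.84×10¹⁶ m/s².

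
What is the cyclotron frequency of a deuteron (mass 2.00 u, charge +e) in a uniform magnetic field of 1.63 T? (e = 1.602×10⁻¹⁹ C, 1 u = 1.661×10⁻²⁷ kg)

f ≈ 1.25×10⁷ Hz

f = |q|B/(2πm).
f = (1.602×10⁻¹⁹)(1.63)/(2π·3.322×10⁻²⁷) ≈ 1.25×10⁷ Hz.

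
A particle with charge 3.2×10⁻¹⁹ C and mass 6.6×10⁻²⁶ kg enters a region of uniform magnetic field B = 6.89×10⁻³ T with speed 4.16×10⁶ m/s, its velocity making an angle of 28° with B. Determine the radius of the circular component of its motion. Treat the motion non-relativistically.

v⊥ = v sinθ = 4.16×10⁶·sin28° ≈ 1.953×10⁶ m/s.
r = m v⊥/(|q|B) = (6.6×10⁻²⁶)(1.953×10⁶)/((3.2×10⁻¹⁹)(6.89×10⁻³)) ≈ 58.5 m.

r ≈ 58.5 m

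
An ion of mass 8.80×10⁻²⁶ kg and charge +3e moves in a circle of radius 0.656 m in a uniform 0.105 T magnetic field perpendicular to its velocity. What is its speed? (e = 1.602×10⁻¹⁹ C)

From |q|vB = mv²/r, v = |q|Br/m.
v = (4.806×10⁻¹⁹)(0.105)(0.656)/8.80×10⁻²⁶ ≈ 3.76×10⁵ m/s.

v ≈ 3.76×10⁵ m/s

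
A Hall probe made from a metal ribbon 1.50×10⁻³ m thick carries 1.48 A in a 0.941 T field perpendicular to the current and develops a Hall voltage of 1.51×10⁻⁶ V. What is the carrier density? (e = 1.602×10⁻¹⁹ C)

n ≈ 3.84×10²⁷ m⁻³

From V_H = IB/(n e t), n = IB/(V_H e t).
n = (1.48)(0.941)/((1.51×10⁻⁶)(1.602×10⁻¹⁹)(1.50×10⁻³)) ≈ 3.84×10²⁷ m⁻³.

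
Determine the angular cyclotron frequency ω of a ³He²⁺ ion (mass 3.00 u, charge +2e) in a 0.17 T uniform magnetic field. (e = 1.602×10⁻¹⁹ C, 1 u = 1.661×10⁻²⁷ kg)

ω ≈ 1.1×10⁷ rad/s

ω = |q|B/m.
ω = (3.204×10⁻¹⁹)(0.17)/4.983×10⁻²⁷ ≈ 1.1×10⁷ rad/s.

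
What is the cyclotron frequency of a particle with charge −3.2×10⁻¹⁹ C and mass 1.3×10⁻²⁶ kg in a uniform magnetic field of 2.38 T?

f ≈ 9.32×10⁶ Hz

f = |q|B/(2πm).
f = (3.2×10⁻¹⁹)(2.38)/(2π·1.3×10⁻²⁶) ≈ 9.32×10⁶ Hz.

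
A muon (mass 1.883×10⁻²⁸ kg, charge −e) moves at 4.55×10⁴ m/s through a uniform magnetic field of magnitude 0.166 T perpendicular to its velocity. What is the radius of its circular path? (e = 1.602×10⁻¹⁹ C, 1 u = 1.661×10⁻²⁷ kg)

r ≈ 3.22×10⁻⁴ m

The magnetic force provides the centripetal force: |q|vB = mv²/r.
r = mv/(|q|B) = (1.883×10⁻²⁸)(4.55×10⁴)/((1.602×10⁻¹⁹)(0.166)) ≈ 3.22×10⁻⁴ m.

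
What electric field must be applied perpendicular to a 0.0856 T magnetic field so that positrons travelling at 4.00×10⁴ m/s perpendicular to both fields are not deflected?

E = 3420 V/m

For straight-line motion qE = qvB, so E = vB.
E = 4.00×10⁴ × 0.0856 = 3420 V/m.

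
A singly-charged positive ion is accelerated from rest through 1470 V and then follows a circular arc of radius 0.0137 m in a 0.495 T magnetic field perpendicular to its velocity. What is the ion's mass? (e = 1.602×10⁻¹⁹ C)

m ≈ 2.51×10⁻²⁷ kg

Combine |q|V = ½mv² and r = mv/(|q|B): eliminate v to get m = qB²r²/(2V).
m = (1.602×10⁻¹⁹)(0.495)²(0.0137)²/(2·1470) ≈ 2.51×10⁻²⁷ kg.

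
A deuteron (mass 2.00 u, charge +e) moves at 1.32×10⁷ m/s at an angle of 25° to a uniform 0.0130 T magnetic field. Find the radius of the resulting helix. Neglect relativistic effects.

v⊥ = v sinθ = 1.32×10⁷·sin25° ≈ 5.579×10⁶ m/s.
r = m v⊥/(|q|B) = (3.322×10⁻²⁷)(5.579×10⁶)/((1.602×10⁻¹⁹)(0.0130)) ≈ 8.90 m.

r ≈ 8.90 m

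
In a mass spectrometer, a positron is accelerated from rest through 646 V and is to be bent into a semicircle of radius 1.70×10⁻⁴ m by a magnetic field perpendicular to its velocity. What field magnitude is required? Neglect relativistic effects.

B ≈ 0.504 T

v = √(2|q|V/m) = √(2·1.602×10⁻¹⁹·646/9.109×10⁻³¹) ≈ 1.507×10⁷ m/s.
B = mv/(|q|r) = (9.109×10⁻³¹)(1.507×10⁷)/((1.602×10⁻¹⁹)(1.70×10⁻⁴)) ≈ 0.504 T.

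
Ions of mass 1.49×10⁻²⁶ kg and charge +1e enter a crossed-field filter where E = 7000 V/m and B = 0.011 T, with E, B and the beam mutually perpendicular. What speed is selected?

v = 6.4×10⁵ m/s

Straight-line motion ⇒ electric and magnetic forces cancel, so E = vB.
v = E/B = 7000/0.011 = 6.4×10⁵ m/s.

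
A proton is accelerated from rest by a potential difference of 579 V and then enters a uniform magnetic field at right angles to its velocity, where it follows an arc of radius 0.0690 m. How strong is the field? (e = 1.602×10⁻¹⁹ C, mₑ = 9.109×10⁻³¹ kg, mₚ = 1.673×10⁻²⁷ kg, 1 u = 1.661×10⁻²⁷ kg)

v = √(2|q|V/m) = √(2·1.602×10⁻¹⁹·579/1.673×10⁻²⁷) ≈ 3.330×10⁵ m/s.
B = mv/(|q|r) = (1.673×10⁻²⁷)(3.330×10⁵)/((1.602×10⁻¹⁹)(0.0690)) ≈ 0.0504 T.

B ≈ 0.0504 T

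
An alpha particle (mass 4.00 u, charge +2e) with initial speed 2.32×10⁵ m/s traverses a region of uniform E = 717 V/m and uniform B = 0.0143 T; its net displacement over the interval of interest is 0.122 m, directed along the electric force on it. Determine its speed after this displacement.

B does no work; ΔKE = |q|E d.
½mv_f² = ½mv₀² + |q|Ed = ½(6.644×10⁻²⁷)(2.32×10⁵)² + (3.204×10⁻¹⁹)(717)(0.122) ≈ 1.788×10⁻¹⁶ J + 2.803×10⁻¹⁷ J ≈ 2.068×10⁻¹⁶ J.
v_f = √(2·2.068×10⁻¹⁶/6.644×10⁻²⁷) ≈ 2.50×10⁵ m/s.

v_f ≈ 2.50×10⁵ m/s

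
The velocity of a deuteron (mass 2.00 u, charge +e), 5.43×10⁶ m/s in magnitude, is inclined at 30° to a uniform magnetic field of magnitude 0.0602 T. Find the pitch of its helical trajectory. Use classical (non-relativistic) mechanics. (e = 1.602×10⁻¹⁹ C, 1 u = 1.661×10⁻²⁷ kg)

v∥ = v cosθ = 5.43×10⁶·cos30° ≈ 4.703×10⁶ m/s.
T = 2πm/(|q|B) = 2π(3.322×10⁻²⁷)/((1.602×10⁻¹⁹)(0.0602)) ≈ 2.164×10⁻⁶ s.
pitch = v∥ T = (4.703×10⁶)(2.164×10⁻⁶) ≈ 10.2 m.

p ≈ 10.2 m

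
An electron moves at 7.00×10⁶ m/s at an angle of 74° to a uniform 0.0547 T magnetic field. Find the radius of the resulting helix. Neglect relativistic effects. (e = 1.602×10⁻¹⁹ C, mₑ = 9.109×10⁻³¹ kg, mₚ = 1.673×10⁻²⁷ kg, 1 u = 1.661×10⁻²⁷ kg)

r ≈ 6.99×10⁻⁴ m

v⊥ = v sinθ = 7.00×10⁶·sin74° ≈ 6.729×10⁶ m/s.
r = m v⊥/(|q|B) = (9.109×10⁻³¹)(6.729×10⁶)/((1.602×10⁻¹⁹)(0.0547)) ≈ 6.99×10⁻⁴ m.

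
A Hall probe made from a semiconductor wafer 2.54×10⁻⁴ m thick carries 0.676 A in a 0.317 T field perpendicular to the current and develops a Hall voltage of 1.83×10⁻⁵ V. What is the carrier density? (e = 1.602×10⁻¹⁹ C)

From V_H = IB/(n e t), n = IB/(V_H e t).
n = (0.676)(0.317)/((1.83×10⁻⁵)(1.602×10⁻¹⁹)(2.54×10⁻⁴)) ≈ 2.88×10²⁶ m⁻³.

n ≈ 2.88×10²⁶ m⁻³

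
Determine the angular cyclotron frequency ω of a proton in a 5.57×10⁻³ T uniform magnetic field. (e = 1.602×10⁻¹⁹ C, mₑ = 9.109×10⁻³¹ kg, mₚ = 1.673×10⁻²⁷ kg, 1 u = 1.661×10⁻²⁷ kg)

ω = |q|B/m.
ω = (1.602×10⁻¹⁹)(5.57×10⁻³)/1.673×10⁻²⁷ ≈ 5.33×10⁵ rad/s.

ω ≈ 5.33×10⁵ rad/s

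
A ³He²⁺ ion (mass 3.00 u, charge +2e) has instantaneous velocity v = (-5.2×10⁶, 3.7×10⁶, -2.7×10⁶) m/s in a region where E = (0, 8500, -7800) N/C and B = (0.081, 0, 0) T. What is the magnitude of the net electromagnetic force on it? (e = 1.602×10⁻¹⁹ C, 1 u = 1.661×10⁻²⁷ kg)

|F| ≈ 1.19×10⁻¹³ N

v×B = (0, -2.19×10⁵, -3.00×10⁵) N/C.
E + v×B = (0, -2.10×10⁵, -3.08×10⁵) N/C.
F = q(E + v×B) = (3.204×10⁻¹⁹ C)·(0, -2.10×10⁵, -3.08×10⁵) = (0, -6.73×10⁻¹⁴, -9.85×10⁻¹⁴) N.
|F| = 1.19×10⁻¹³ N.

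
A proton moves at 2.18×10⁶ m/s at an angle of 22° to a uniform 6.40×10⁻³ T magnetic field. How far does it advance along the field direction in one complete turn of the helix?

v∥ = v cosθ = 2.18×10⁶·cos22° ≈ 2.021×10⁶ m/s.
T = 2πm/(|q|B) = 2π(1.673×10⁻²⁷)/((1.602×10⁻¹⁹)(6.40×10⁻³)) ≈ 1.025×10⁻⁵ s.
pitch = v∥ T = (2.021×10⁶)(1.025×10⁻⁵) ≈ 20.7 m.

p ≈ 20.7 m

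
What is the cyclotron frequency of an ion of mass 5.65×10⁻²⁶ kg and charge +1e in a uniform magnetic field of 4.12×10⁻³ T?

f ≈ 1860 Hz

f = |q|B/(2πm).
f = (1.602×10⁻¹⁹)(4.12×10⁻³)/(2π·5.65×10⁻²⁶) ≈ 1860 Hz.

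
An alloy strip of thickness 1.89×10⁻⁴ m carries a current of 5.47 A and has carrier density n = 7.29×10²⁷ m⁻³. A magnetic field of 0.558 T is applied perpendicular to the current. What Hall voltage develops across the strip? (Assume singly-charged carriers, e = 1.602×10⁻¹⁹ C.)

V_H ≈ 1.38×10⁻⁵ V

V_H = IB/(n e t).
V_H = (5.47)(0.558)/((7.29×10²⁷)(1.602×10⁻¹⁹)(1.89×10⁻⁴)) ≈ 1.38×10⁻⁵ V.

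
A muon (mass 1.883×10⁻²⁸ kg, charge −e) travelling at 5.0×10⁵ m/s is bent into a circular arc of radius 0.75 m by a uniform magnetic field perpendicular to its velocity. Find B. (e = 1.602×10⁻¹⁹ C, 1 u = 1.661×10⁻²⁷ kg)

From |q|vB = mv²/r, B = mv/(|q|r).
B = (1.883×10⁻²⁸)(5.0×10⁵)/((1.602×10⁻¹⁹)(0.75)) ≈ 7.8×10⁻⁴ T.

B ≈ 7.8×10⁻⁴ T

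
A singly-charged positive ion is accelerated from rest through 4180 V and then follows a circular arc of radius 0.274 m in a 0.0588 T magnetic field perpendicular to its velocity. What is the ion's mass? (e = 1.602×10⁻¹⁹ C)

Combine |q|V = ½mv² and r = mv/(|q|B): eliminate v to get m = qB²r²/(2V).
m = (1.602×10⁻¹⁹)(0.0588)²(0.274)²/(2·4180) ≈ 4.97×10⁻²⁷ kg.

m ≈ 4.97×10⁻²⁷ kg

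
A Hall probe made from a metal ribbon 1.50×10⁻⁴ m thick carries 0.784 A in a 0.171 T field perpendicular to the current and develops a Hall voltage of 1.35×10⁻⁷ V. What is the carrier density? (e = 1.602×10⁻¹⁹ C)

From V_H = IB/(n e t), n = IB/(V_H e t).
n = (0.784)(0.171)/((1.35×10⁻⁷)(1.602×10⁻¹⁹)(1.50×10⁻⁴)) ≈ 4.13×10²⁸ m⁻³.

n ≈ 4.13×10²⁸ m⁻³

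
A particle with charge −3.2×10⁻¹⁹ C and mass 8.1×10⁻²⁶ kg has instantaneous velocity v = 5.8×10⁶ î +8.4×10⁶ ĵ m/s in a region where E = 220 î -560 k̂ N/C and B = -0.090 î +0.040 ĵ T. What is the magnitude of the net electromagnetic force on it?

v×B = (0, 0, 9.88×10⁵) N/C.
E + v×B = (220, 0, 9.87×10⁵) N/C.
F = q(E + v×B) = (−3.2×10⁻¹⁹ C)·(220, 0, 9.87×10⁵) = (-7.04×10⁻¹⁷, 0, -3.16×10⁻¹³) N.
|F| = 3.16×10⁻¹³ N.

|F| ≈ 3.16×10⁻¹³ N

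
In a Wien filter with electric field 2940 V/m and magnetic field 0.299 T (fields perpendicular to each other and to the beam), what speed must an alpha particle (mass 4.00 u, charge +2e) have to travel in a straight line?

v = 9830 m/s

Zero net Lorentz force requires |qE| = |q v×B|, i.e. E = vB.
v = E/B = 2940/0.299 = 9830 m/s.
The result is independent of the particle's charge and mass.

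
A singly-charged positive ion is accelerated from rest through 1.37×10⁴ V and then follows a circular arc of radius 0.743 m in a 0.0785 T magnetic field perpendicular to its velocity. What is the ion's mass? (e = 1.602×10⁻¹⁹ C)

m ≈ 1.99×10⁻²⁶ kg

Combine |q|V = ½mv² and r = mv/(|q|B): eliminate v to get m = qB²r²/(2V).
m = (1.602×10⁻¹⁹)(0.0785)²(0.743)²/(2·1.37×10⁴) ≈ 1.99×10⁻²⁶ kg.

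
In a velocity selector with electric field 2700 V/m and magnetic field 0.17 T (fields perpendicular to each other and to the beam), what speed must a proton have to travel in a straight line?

For undeflected motion the electric and magnetic forces balance: qE = qvB.
v = E/B = 2700/0.17 = 1.6×10⁴ m/s.

v = 1.6×10⁴ m/s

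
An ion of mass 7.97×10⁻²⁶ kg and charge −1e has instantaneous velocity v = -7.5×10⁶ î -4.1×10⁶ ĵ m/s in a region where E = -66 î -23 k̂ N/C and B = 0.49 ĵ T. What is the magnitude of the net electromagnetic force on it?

v×B = (0, 0, -3.68×10⁶) N/C.
E + v×B = (-66.0, 0, -3.68×10⁶) N/C.
F = q(E + v×B) = (−1.602×10⁻¹⁹ C)·(-66.0, 0, -3.68×10⁶) = (1.06×10⁻¹⁷, 0, 5.89×10⁻¹³) N.
|F| = 5.89×10⁻¹³ N.

|F| ≈ 5.89×10⁻¹³ N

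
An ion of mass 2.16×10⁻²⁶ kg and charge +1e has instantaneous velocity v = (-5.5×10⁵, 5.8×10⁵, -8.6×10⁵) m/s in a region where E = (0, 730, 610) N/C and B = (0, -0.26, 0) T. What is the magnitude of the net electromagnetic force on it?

|F| ≈ 4.26×10⁻¹⁴ N

v×B = (-2.24×10⁵, 0, 1.43×10⁵) N/C.
E + v×B = (-2.24×10⁵, 730, 1.44×10⁵) N/C.
F = q(E + v×B) = (1.602×10⁻¹⁹ C)·(-2.24×10⁵, 730, 1.44×10⁵) = (-3.58×10⁻¹⁴, 1.17×10⁻¹⁶, 2.30×10⁻¹⁴) N.
|F| = 4.26×10⁻¹⁴ N.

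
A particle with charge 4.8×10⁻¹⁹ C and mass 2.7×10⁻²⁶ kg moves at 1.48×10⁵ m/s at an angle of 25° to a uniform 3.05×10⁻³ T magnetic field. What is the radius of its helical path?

r ≈ 1.15 m

v⊥ = v sinθ = 1.48×10⁵·sin25° ≈ 6.255×10⁴ m/s.
r = m v⊥/(|q|B) = (2.7×10⁻²⁶)(6.255×10⁴)/((4.8×10⁻¹⁹)(3.05×10⁻³)) ≈ 1.15 m.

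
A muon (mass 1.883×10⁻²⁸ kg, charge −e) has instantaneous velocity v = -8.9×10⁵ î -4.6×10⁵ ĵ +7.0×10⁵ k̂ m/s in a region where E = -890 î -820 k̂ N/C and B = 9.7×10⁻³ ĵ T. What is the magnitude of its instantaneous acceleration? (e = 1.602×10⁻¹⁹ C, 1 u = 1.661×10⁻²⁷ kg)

|a| ≈ 1.04×10¹³ m/s²

v×B = (-6790, 0, -8630) N/C.
E + v×B = (-7680, 0, -9450) N/C.
F = q(E + v×B) = (−1.602×10⁻¹⁹ C)·(-7680, 0, -9450) = (1.23×10⁻¹⁵, 0, 1.51×10⁻¹⁵) N.
|a| = |F|/m = 1.951×10⁻¹⁵/1.883×10⁻²⁸ ≈ 1.04×10¹³ m/s².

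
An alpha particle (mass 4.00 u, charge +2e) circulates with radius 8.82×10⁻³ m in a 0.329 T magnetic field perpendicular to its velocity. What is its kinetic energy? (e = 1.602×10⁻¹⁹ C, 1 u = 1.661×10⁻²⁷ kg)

v = |q|Br/m, then KE = ½mv² = (qBr)²/(2m).
v = (3.204×10⁻¹⁹)(0.329)(8.82×10⁻³)/6.644×10⁻²⁷ ≈ 1.399×10⁵ m/s.
KE = ½(6.644×10⁻²⁷)(1.399×10⁵)² ≈ 6.51×10⁻¹⁷ J.

KE ≈ 6.51×10⁻¹⁷ J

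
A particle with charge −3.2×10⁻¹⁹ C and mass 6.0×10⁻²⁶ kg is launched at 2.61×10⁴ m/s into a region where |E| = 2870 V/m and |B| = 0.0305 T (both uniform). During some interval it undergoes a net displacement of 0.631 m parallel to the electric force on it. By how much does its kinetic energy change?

ΔKE ≈ 5.80×10⁻¹⁶ J

The magnetic force is always ⟂ v and does no work; only the electric force changes KE.
ΔKE = F_E · d = |q|E d = (3.2×10⁻¹⁹)(2870)(0.631) ≈ 5.80×10⁻¹⁶ J.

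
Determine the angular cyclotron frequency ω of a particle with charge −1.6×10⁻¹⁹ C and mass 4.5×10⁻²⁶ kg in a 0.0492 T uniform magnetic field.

ω = |q|B/m.
ω = (1.6×10⁻¹⁹)(0.0492)/4.5×10⁻²⁶ ≈ 1.75×10⁵ rad/s.

ω ≈ 1.75×10⁵ rad/s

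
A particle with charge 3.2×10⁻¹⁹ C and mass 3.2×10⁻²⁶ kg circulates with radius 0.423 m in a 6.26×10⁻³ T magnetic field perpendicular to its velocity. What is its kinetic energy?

v = |q|Br/m, then KE = ½mv² = (qBr)²/(2m).
v = (3.2×10⁻¹⁹)(6.26×10⁻³)(0.423)/3.2×10⁻²⁶ ≈ 2.648×10⁴ m/s.
KE = ½(3.2×10⁻²⁶)(2.648×10⁴)² ≈ 1.12×10⁻¹⁷ J = 70.0 eV.

KE ≈ 70.0 eV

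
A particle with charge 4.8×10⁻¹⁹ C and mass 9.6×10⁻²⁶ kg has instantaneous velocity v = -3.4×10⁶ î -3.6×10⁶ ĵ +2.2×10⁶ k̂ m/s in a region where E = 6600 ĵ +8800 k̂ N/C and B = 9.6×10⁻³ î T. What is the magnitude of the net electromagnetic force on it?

|F| ≈ 2.47×10⁻¹⁴ N

v×B = (0, 2.11×10⁴, 3.46×10⁴) N/C.
E + v×B = (0, 2.77×10⁴, 4.34×10⁴) N/C.
F = q(E + v×B) = (4.8×10⁻¹⁹ C)·(0, 2.77×10⁴, 4.34×10⁴) = (0, 1.33×10⁻¹⁴, 2.08×10⁻¹⁴) N.
|F| = 2.47×10⁻¹⁴ N.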